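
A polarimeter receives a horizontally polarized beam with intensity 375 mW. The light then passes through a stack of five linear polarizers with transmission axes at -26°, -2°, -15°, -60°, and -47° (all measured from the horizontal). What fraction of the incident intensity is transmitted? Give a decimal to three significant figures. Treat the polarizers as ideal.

I/I₀ ≈ 0.304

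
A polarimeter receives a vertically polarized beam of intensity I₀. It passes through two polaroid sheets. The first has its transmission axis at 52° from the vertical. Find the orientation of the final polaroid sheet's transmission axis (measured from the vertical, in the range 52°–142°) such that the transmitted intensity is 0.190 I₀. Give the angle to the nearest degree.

I₁ = I₀ cos²(52° − 0°) = I₀ cos²(52°) = 0.379 I₀.
Need I₂/I₀ = 0.19, so cos²(θ − 52°) = 0.19 / 0.379 = 0.5013.
θ − 52° = arccos(√0.5013) = 44.9°, giving θ ≈ 52 + 44.9 = 96.9°.

θ ≈ 97°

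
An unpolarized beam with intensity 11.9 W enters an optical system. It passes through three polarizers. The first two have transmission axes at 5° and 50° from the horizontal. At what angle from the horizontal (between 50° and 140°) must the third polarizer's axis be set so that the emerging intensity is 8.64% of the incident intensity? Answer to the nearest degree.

θ ≈ 104°

Unpolarized light through the first polarizer → I₁ = ½ I₀, now polarized at 5°.
I₂ = I₁ cos²(50° − 5°) = 0.5 I₀ · cos²(45°) = 0.25 I₀.
Need I₃/I₀ = 0.0864, so cos²(θ − 50°) = 0.0864 / 0.25 = 0.3456.
θ − 50° = arccos(√0.3456) = 54.0°, giving θ ≈ 50 + 54.0 = 104.0°.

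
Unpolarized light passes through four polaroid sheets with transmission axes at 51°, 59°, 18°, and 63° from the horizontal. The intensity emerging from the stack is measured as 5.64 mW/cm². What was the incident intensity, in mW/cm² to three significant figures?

I₀ ≈ 40.4 mW/cm²

Unpolarized light through the first polarizer → I₁ = ½ I₀, now polarized at 51°.
I₂ = I₁ cos²(59° − 51°) = 0.5 I₀ · cos²(8°) = 0.4903 I₀.
I₃ = I₂ cos²(18° − 59°) = 0.4903 I₀ · cos²(41°) = 0.2793 I₀.
I₄ = I₃ cos²(63° − 18°) = 0.2793 I₀ · cos²(45°) = 0.1396 I₀.
So 5.64 mW/cm² = 0.1396 I₀, giving I₀ = 5.64/0.1396 = 40.39 mW/cm².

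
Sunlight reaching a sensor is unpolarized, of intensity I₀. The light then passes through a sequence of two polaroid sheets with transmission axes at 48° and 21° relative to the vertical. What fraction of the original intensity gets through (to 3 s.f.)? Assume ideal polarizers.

Unpolarized light through the first polarizer → I₁ = ½ I₀, now polarized at 48°.
I₂ = I₁ cos²(21° − 48°) = 0.5 I₀ · cos²(27°) = 0.3969 I₀.
Transmitted fraction = 0.3969.

≈ 0.397 I₀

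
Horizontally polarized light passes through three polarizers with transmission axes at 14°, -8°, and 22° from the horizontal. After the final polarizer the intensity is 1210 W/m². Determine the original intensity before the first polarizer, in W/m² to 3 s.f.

By Malus's law, I₁ = I₀ cos²(14° − 0°) = I₀ cos²(14°) = 0.9415 I₀.
I₂ = I₁ cos²(-8° − 14°) = 0.9415 I₀ · cos²(22°) = 0.8094 I₀.
I₃ = I₂ cos²(22° + 8°) = 0.8094 I₀ · cos²(30°) = 0.607 I₀.
So 1210 W/m² = 0.607 I₀, giving I₀ = 1210/0.607 = 1993 W/m².

I₀ ≈ 1990 W/m²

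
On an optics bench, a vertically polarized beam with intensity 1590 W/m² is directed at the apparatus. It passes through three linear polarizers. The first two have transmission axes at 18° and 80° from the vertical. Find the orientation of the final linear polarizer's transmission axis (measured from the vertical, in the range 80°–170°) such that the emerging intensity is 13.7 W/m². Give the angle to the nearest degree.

θ ≈ 158°

I₁ = I₀ cos²(18° − 0°) = I₀ cos²(18°) = 0.9045 I₀.
I₂ = I₁ cos²(80° − 18°) = 0.9045 I₀ · cos²(62°) = 0.1994 I₀.
Target fraction: 13.7 / 1590 W/m² = 0.008616 of I₀.
Need I₃/I₀ = 0.008616, so cos²(θ − 80°) = 0.008616 / 0.1994 = 0.04322.
θ − 80° = arccos(√0.04322) = 78.0°, giving θ ≈ 80 + 78.0 = 158.0°.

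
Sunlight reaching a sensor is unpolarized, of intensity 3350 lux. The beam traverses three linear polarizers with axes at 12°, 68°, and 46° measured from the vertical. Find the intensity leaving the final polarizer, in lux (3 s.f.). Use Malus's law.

Unpolarized light through the first polarizer → I₁ = 3350 lux/2 = 1675 lux, polarized at 12°.
I₂ = I₁ · cos²(56°) = 1675 · 0.3127 = 523.8 lux.
I₃ = I₂ · cos²(22°) = 523.8 · 0.8597 = 450.3 lux.

I ≈ 450 lux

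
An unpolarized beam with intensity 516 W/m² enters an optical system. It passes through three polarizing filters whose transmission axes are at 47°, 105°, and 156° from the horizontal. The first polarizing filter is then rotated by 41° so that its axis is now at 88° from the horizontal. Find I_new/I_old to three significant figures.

I_new/I_old ≈ 3.26

Before rotation:
Unpolarized light through the first polarizer → I₁ = ½ I₀, now polarized at 47°.
I₂ = I₁ cos²(105° − 47°) = 0.5 I₀ · cos²(58°) = 0.1404 I₀.
I₃ = I₂ cos²(156° − 105°) = 0.1404 I₀ · cos²(51°) = 0.05561 I₀.
After rotation:
Unpolarized light through the first polarizer → I₁ = ½ I₀, now polarized at 88°.
I₂ = I₁ cos²(105° − 88°) = 0.5 I₀ · cos²(17°) = 0.4573 I₀.
I₃ = I₂ cos²(156° − 105°) = 0.4573 I₀ · cos²(51°) = 0.1811 I₀.
Ratio = 0.1811 / 0.05561 = 3.257.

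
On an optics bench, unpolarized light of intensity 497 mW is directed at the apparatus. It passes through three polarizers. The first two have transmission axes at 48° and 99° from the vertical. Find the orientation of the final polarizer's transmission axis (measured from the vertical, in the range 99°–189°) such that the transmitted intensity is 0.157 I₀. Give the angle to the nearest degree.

Unpolarized light through the first polarizer → I₁ = ½ I₀, now polarized at 48°.
I₂ = I₁ cos²(99° − 48°) = 0.5 I₀ · cos²(51°) = 0.198 I₀.
Need I₃/I₀ = 0.157, so cos²(θ − 99°) = 0.157 / 0.198 = 0.7928.
θ − 99° = arccos(√0.7928) = 27.1°, giving θ ≈ 99 + 27.1 = 126.1°.

θ ≈ 126°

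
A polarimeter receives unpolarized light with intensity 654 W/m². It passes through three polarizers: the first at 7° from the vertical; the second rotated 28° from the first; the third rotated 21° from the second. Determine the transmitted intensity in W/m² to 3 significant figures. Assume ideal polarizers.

Unpolarized light through the first polarizer → I₁ = 654 W/m²/2 = 327 W/m², polarized at 7°.
I₂ = I₁ · cos²(28°) = 327 · 0.7796 = 254.9 W/m².
I₃ = I₂ · cos²(21°) = 254.9 · 0.8716 = 222.2 W/m².

I ≈ 222 W/m²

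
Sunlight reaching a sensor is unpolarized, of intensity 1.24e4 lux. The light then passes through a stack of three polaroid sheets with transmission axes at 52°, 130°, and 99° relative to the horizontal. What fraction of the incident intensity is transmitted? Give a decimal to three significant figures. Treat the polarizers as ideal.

I/I₀ ≈ 0.0159

Unpolarized light through the first polarizer → I₁ = 1.24e4 lux/2 = 6200 lux, polarized at 52°.
I₂ = I₁ · cos²(78°) = 6200 · 0.04323 = 268 lux.
I₃ = I₂ · cos²(31°) = 268 · 0.7347 = 196.9 lux.
Transmitted fraction = 0.01588.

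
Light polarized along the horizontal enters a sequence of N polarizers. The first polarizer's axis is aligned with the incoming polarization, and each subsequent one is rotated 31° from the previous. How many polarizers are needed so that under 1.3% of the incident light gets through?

N = 16

First polarizer is aligned with the polarization: full transmission.
Each further stage multiplies by cos²(31°) = 0.7347.
After N polarizers: T = 0.7347^(N−1). Require T < 0.013 ⇒ N−1 > ln(0.013)/ln(0.7347) = 14.09, so N−1 ≥ 15 and N = 16.
Check: N=16 gives T = 0.009817 < 0.013; N=15 gives T = 0.01336.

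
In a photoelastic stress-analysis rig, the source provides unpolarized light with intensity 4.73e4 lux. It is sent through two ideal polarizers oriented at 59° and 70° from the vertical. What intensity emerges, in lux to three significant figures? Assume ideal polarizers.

I ≈ 2.28e4 lux

Unpolarized light through the first polarizer → I₁ = 4.73e4 lux/2 = 2.365e+04 lux, polarized at 59°.
I₂ = I₁ · cos²(11°) = 2.365e+04 · 0.9636 = 2.279e+04 lux.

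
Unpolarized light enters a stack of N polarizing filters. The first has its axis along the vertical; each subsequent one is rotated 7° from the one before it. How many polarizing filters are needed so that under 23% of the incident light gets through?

First polarizer halves the unpolarized light: factor 1/2.
Each further stage multiplies by cos²(7°) = 0.9851.
After N polarizers: T = 0.5·0.9851^(N−1). Require T < 0.23 ⇒ N−1 > ln(0.23/0.5)/ln(0.9851) = 51.89, so N−1 ≥ 52 and N = 53.
Check: N=53 gives T = 0.2296 < 0.23; N=52 gives T = 0.2331.

N = 53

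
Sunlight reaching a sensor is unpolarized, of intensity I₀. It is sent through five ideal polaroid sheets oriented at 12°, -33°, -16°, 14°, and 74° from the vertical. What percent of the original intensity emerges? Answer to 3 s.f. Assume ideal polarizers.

≈ 4.29%

Unpolarized light through the first polarizer → I₁ = ½ I₀, now polarized at 12°.
I₂ = I₁ cos²(-33° − 12°) = 0.5 I₀ · cos²(45°) = 0.25 I₀.
I₃ = I₂ cos²(-16° + 33°) = 0.25 I₀ · cos²(17°) = 0.2286 I₀.
I₄ = I₃ cos²(14° + 16°) = 0.2286 I₀ · cos²(30°) = 0.1715 I₀.
I₅ = I₄ cos²(74° − 14°) = 0.1715 I₀ · cos²(60°) = 0.04287 I₀.
That is 4.287% of the incident intensity.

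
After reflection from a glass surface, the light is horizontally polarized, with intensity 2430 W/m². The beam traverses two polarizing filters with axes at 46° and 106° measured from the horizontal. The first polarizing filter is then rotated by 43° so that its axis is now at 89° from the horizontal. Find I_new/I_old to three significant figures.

Before rotation:
By Malus's law, I₁ = I₀ cos²(46° − 0°) = I₀ cos²(46°) = 0.4826 I₀.
I₂ = I₁ cos²(106° − 46°) = 0.4826 I₀ · cos²(60°) = 0.1206 I₀.
After rotation:
I₁ = I₀ cos²(89° − 0°) = I₀ cos²(89°) = 0.0003046 I₀.
I₂ = I₁ cos²(106° − 89°) = 0.0003046 I₀ · cos²(17°) = 0.0002786 I₀.
Ratio = 0.0002786 / 0.1206 = 0.002309.

I_new/I_old ≈ 0.00231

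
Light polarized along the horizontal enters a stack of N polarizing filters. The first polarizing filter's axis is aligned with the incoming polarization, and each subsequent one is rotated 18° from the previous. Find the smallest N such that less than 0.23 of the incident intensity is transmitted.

First polarizer is aligned with the polarization: full transmission.
Each further stage multiplies by cos²(18°) = 0.9045.
After N polarizers: T = 0.9045^(N−1). Require T < 0.23 ⇒ N−1 > ln(0.23)/ln(0.9045) = 14.64, so N−1 ≥ 15 and N = 16.
Check: N=16 gives T = 0.2219 < 0.23; N=15 gives T = 0.2453.

N = 16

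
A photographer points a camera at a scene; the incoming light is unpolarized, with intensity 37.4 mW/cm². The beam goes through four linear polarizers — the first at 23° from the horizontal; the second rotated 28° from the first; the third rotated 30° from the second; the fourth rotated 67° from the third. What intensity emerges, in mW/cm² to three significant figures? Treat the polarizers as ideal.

I ≈ 1.67 mW/cm²

Unpolarized light through the first polarizer → I₁ = 37.4 mW/cm²/2 = 18.7 mW/cm², polarized at 23°.
I₂ = I₁ · cos²(28°) = 18.7 · 0.7796 = 14.58 mW/cm².
I₃ = I₂ · cos²(30°) = 14.58 · 0.75 = 10.93 mW/cm².
I₄ = I₃ · cos²(67°) = 10.93 · 0.1527 = 1.669 mW/cm².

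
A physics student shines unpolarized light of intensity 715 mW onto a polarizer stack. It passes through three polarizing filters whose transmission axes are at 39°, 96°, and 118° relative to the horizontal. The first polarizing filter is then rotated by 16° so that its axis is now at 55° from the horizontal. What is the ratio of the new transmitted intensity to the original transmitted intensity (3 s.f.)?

Before rotation:
Unpolarized light through the first polarizer → I₁ = ½ I₀, now polarized at 39°.
I₂ = I₁ cos²(96° − 39°) = 0.5 I₀ · cos²(57°) = 0.1483 I₀.
I₃ = I₂ cos²(118° − 96°) = 0.1483 I₀ · cos²(22°) = 0.1275 I₀.
After rotation:
Unpolarized light through the first polarizer → I₁ = ½ I₀, now polarized at 55°.
I₂ = I₁ cos²(96° − 55°) = 0.5 I₀ · cos²(41°) = 0.2848 I₀.
I₃ = I₂ cos²(118° − 96°) = 0.2848 I₀ · cos²(22°) = 0.2448 I₀.
Ratio = 0.2448 / 0.1275 = 1.92.

I_new/I_old ≈ 1.92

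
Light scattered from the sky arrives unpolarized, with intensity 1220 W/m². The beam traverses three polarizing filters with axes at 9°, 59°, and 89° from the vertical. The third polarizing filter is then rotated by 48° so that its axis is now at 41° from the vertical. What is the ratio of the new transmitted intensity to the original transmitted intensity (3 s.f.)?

I_new/I_old ≈ 1.21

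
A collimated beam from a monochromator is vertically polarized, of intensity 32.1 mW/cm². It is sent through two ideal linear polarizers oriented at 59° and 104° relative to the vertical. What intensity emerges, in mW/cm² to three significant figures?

I ≈ 4.26 mW/cm²

I₁ = 32.1 mW/cm² · cos²(59°) = 8.515 mW/cm².
I₂ = I₁ · cos²(45°) = 8.515 · 0.5 = 4.257 mW/cm².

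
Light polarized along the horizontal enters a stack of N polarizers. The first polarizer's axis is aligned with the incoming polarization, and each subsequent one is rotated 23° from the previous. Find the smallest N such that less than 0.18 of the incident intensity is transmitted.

First polarizer is aligned with the polarization: full transmission.
Each further stage multiplies by cos²(23°) = 0.8473.
After N polarizers: T = 0.8473^(N−1). Require T < 0.18 ⇒ N−1 > ln(0.18)/ln(0.8473) = 10.35, so N−1 ≥ 11 and N = 12.
Check: N=12 gives T = 0.1616 < 0.18; N=11 gives T = 0.1908.

N = 12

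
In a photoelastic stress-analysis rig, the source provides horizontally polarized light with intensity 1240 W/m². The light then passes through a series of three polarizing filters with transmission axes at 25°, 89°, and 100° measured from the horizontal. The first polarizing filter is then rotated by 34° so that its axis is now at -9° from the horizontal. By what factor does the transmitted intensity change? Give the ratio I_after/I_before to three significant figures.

Before rotation:
I₁ = I₀ cos²(25° − 0°) = I₀ cos²(25°) = 0.8214 I₀.
I₂ = I₁ cos²(89° − 25°) = 0.8214 I₀ · cos²(64°) = 0.1578 I₀.
I₃ = I₂ cos²(100° − 89°) = 0.1578 I₀ · cos²(11°) = 0.1521 I₀.
After rotation:
I₁ = I₀ cos²(-9° − 0°) = I₀ cos²(9°) = 0.9755 I₀.
Angle between axes 1 and 2: 82°. I₂ = 0.9755 I₀ · cos²(82°) = 0.0189 I₀.
I₃ = I₂ cos²(100° − 89°) = 0.0189 I₀ · cos²(11°) = 0.01821 I₀.
Ratio = 0.01821 / 0.1521 = 0.1197.

I_new/I_old ≈ 0.120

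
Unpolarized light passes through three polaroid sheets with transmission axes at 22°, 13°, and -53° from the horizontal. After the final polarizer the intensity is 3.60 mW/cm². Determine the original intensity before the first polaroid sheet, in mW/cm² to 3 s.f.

I₀ ≈ 44.6 mW/cm²

Unpolarized light through the first polarizer → I₁ = ½ I₀, now polarized at 22°.
I₂ = I₁ cos²(13° − 22°) = 0.5 I₀ · cos²(9°) = 0.4878 I₀.
I₃ = I₂ cos²(-53° − 13°) = 0.4878 I₀ · cos²(66°) = 0.08069 I₀.
So 3.60 mW/cm² = 0.08069 I₀, giving I₀ = 3.60/0.08069 = 44.61 mW/cm².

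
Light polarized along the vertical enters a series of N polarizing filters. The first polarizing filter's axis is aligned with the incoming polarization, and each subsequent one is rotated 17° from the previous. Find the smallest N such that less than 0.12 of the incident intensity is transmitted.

N = 25

First polarizer is aligned with the polarization: full transmission.
Each further stage multiplies by cos²(17°) = 0.9145.
After N polarizers: T = 0.9145^(N−1). Require T < 0.12 ⇒ N−1 > ln(0.12)/ln(0.9145) = 23.73, so N−1 ≥ 24 and N = 25.
Check: N=25 gives T = 0.1171 < 0.12; N=24 gives T = 0.1281.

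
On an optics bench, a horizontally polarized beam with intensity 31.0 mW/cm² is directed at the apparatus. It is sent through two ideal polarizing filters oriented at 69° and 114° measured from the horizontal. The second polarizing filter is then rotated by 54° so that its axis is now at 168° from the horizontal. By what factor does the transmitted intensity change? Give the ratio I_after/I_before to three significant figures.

I_new/I_old ≈ 0.0489

Before rotation:
I₁ = I₀ cos²(69° − 0°) = I₀ cos²(69°) = 0.1284 I₀.
I₂ = I₁ cos²(114° − 69°) = 0.1284 I₀ · cos²(45°) = 0.06421 I₀.
After rotation:
I₁ = I₀ cos²(69° − 0°) = I₀ cos²(69°) = 0.1284 I₀.
Angle between axes 1 and 2: 81°. I₂ = 0.1284 I₀ · cos²(81°) = 0.003143 I₀.
Ratio = 0.003143 / 0.06421 = 0.04894.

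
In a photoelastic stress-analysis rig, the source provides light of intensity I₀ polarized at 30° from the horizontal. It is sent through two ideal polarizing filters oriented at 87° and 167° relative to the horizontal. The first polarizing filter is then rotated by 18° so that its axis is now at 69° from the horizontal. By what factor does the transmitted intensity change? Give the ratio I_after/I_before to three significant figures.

Before rotation:
I₁ = I₀ cos²(87° − 30°) = I₀ cos²(57°) = 0.2966 I₀.
I₂ = I₁ cos²(167° − 87°) = 0.2966 I₀ · cos²(80°) = 0.008945 I₀.
After rotation:
I₁ = I₀ cos²(69° − 30°) = I₀ cos²(39°) = 0.604 I₀.
Angle between axes 1 and 2: 82°. I₂ = 0.604 I₀ · cos²(82°) = 0.0117 I₀.
Ratio = 0.0117 / 0.008945 = 1.308.

I_new/I_old ≈ 1.31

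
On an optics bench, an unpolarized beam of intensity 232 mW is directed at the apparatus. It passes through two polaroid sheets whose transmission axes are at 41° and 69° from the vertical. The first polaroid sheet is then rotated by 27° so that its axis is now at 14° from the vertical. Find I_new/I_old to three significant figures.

I_new/I_old ≈ 0.422

Before rotation:
Unpolarized light through the first polarizer → I₁ = ½ I₀, now polarized at 41°.
I₂ = I₁ cos²(69° − 41°) = 0.5 I₀ · cos²(28°) = 0.3898 I₀.
After rotation:
Unpolarized light through the first polarizer → I₁ = ½ I₀, now polarized at 14°.
I₂ = I₁ cos²(69° − 14°) = 0.5 I₀ · cos²(55°) = 0.1645 I₀.
Ratio = 0.1645 / 0.3898 = 0.422.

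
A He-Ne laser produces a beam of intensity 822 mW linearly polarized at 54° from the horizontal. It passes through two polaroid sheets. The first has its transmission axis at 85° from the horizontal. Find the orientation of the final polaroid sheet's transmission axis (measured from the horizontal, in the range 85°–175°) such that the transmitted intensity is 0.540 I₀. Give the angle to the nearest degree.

θ ≈ 116°

I₁ = I₀ cos²(85° − 54°) = I₀ cos²(31°) = 0.7347 I₀.
Need I₂/I₀ = 0.54, so cos²(θ − 85°) = 0.54 / 0.7347 = 0.735.
θ − 85° = arccos(√0.735) = 31.0°, giving θ ≈ 85 + 31.0 = 116.0°.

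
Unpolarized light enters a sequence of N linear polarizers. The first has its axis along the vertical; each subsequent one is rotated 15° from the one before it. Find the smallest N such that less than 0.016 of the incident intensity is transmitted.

First polarizer halves the unpolarized light: factor 1/2.
Each further stage multiplies by cos²(15°) = 0.933.
After N polarizers: T = 0.5·0.933^(N−1). Require T < 0.016 ⇒ N−1 > ln(0.016/0.5)/ln(0.933) = 49.64, so N−1 ≥ 50 and N = 51.
Check: N=51 gives T = 0.01561 < 0.016; N=50 gives T = 0.01673.

N = 51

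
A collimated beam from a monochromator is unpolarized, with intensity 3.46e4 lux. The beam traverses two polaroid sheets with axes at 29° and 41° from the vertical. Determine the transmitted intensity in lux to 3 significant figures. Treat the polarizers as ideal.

I ≈ 1.66e4 lux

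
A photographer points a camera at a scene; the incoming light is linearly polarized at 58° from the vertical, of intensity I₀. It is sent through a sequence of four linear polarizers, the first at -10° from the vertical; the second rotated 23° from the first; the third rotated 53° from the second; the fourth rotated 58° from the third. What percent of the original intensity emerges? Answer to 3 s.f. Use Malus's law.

By Malus's law, I₁ = I₀ cos²(-10° − 58°) = I₀ cos²(68°) = 0.1403 I₀.
I₂ = I₁ cos²(23°) = 0.1403 · 0.8473 I₀ = 0.1189 I₀.
I₃ = I₂ cos²(53°) = 0.1189 · 0.3622 I₀ = 0.04307 I₀.
I₄ = I₃ cos²(58°) = 0.04307 · 0.2808 I₀ = 0.01209 I₀.
That is 1.209% of the incident intensity.

≈ 1.21%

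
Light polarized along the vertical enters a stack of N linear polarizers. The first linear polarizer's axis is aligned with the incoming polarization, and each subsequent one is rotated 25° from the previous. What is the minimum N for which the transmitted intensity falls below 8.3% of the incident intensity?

N = 14

First polarizer is aligned with the polarization: full transmission.
Each further stage multiplies by cos²(25°) = 0.8214.
After N polarizers: T = 0.8214^(N−1). Require T < 0.083 ⇒ N−1 > ln(0.083)/ln(0.8214) = 12.65, so N−1 ≥ 13 and N = 14.
Check: N=14 gives T = 0.07748 < 0.083; N=13 gives T = 0.09432.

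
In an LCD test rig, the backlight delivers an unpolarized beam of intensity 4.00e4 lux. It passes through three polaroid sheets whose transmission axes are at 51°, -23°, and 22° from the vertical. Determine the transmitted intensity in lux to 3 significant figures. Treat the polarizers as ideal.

Unpolarized light through the first polarizer → I₁ = 4.00e4 lux/2 = 2e+04 lux, polarized at 51°.
I₂ = I₁ · cos²(74°) = 2e+04 · 0.07598 = 1520 lux.
I₃ = I₂ · cos²(45°) = 1520 · 0.5 = 759.8 lux.

I ≈ 760 lux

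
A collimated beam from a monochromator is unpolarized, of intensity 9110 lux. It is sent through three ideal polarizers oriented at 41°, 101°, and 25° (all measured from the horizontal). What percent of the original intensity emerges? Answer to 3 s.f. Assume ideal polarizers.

Unpolarized light through the first polarizer → I₁ = 9110 lux/2 = 4555 lux, polarized at 41°.
I₂ = I₁ · cos²(60°) = 4555 · 0.25 = 1139 lux.
I₃ = I₂ · cos²(76°) = 1139 · 0.05853 = 66.65 lux.
That is 0.7316% of the incident intensity.

≈ 0.732%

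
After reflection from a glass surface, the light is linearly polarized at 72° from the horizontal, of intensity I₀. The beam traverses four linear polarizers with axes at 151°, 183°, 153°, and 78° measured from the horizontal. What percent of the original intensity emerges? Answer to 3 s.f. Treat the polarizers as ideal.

≈ 0.132%

I₁ = I₀ cos²(151° − 72°) = I₀ cos²(79°) = 0.03641 I₀.
I₂ = I₁ cos²(183° − 151°) = 0.03641 I₀ · cos²(32°) = 0.02618 I₀.
I₃ = I₂ cos²(153° − 183°) = 0.02618 I₀ · cos²(30°) = 0.01964 I₀.
I₄ = I₃ cos²(78° − 153°) = 0.01964 I₀ · cos²(75°) = 0.001316 I₀.
That is 0.1316% of the incident intensity.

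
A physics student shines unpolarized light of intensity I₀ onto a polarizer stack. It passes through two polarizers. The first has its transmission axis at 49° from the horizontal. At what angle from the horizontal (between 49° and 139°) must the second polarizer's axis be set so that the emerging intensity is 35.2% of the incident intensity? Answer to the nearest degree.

θ ≈ 82°

Unpolarized light through the first polarizer → I₁ = ½ I₀, now polarized at 49°.
Need I₂/I₀ = 0.352, so cos²(θ − 49°) = 0.352 / 0.5 = 0.704.
θ − 49° = arccos(√0.704) = 33.0°, giving θ ≈ 49 + 33.0 = 82.0°.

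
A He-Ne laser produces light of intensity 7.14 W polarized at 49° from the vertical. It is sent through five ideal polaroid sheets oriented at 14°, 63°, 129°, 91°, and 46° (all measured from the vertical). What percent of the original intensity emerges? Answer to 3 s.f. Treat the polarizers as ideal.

≈ 1.48%

By Malus's law, I₁ = 7.14 W · cos²(35°) = 4.791 W.
I₂ = I₁ · cos²(49°) = 4.791 · 0.4304 = 2.062 W.
I₃ = I₂ · cos²(66°) = 2.062 · 0.1654 = 0.3411 W.
I₄ = I₃ · cos²(38°) = 0.3411 · 0.621 = 0.2118 W.
I₅ = I₄ · cos²(45°) = 0.2118 · 0.5 = 0.1059 W.
That is 1.483% of the incident intensity.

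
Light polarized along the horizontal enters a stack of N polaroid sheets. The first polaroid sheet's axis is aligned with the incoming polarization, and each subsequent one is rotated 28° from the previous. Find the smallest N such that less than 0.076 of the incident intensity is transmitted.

First polarizer is aligned with the polarization: full transmission.
Each further stage multiplies by cos²(28°) = 0.7796.
After N polarizers: T = 0.7796^(N−1). Require T < 0.076 ⇒ N−1 > ln(0.076)/ln(0.7796) = 10.35, so N−1 ≥ 11 and N = 12.
Check: N=12 gives T = 0.06465 < 0.076; N=11 gives T = 0.08293.

N = 12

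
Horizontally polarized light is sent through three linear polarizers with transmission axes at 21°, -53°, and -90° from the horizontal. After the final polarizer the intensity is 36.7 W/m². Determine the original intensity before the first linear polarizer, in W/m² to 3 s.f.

I₁ = I₀ cos²(21° − 0°) = I₀ cos²(21°) = 0.8716 I₀.
I₂ = I₁ cos²(-53° − 21°) = 0.8716 I₀ · cos²(74°) = 0.06622 I₀.
I₃ = I₂ cos²(-90° + 53°) = 0.06622 I₀ · cos²(37°) = 0.04224 I₀.
So 36.7 W/m² = 0.04224 I₀, giving I₀ = 36.7/0.04224 = 868.9 W/m².

I₀ ≈ 869 W/m²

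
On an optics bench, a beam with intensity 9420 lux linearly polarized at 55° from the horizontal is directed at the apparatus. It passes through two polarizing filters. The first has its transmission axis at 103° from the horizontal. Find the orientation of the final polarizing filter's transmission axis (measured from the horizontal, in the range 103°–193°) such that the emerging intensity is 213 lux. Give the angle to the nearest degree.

θ ≈ 180°

I₁ = I₀ cos²(103° − 55°) = I₀ cos²(48°) = 0.4477 I₀.
Target fraction: 213 / 9420 lux = 0.02261 of I₀.
Need I₂/I₀ = 0.02261, so cos²(θ − 103°) = 0.02261 / 0.4477 = 0.0505.
θ − 103° = arccos(√0.0505) = 77.0°, giving θ ≈ 103 + 77.0 = 180.0°.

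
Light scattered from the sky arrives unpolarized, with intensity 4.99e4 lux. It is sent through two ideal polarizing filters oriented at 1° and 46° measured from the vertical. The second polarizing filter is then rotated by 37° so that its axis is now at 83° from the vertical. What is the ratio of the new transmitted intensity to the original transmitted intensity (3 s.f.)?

I_new/I_old ≈ 0.0387

Before rotation:
Unpolarized light through the first polarizer → I₁ = ½ I₀, now polarized at 1°.
I₂ = I₁ cos²(46° − 1°) = 0.5 I₀ · cos²(45°) = 0.25 I₀.
After rotation:
Unpolarized light through the first polarizer → I₁ = ½ I₀, now polarized at 1°.
I₂ = I₁ cos²(83° − 1°) = 0.5 I₀ · cos²(82°) = 0.009685 I₀.
Ratio = 0.009685 / 0.25 = 0.03874.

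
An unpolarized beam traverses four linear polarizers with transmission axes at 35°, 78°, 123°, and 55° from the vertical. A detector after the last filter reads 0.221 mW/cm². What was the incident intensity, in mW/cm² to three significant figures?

Unpolarized light through the first polarizer → I₁ = ½ I₀, now polarized at 35°.
I₂ = I₁ cos²(78° − 35°) = 0.5 I₀ · cos²(43°) = 0.2674 I₀.
I₃ = I₂ cos²(123° − 78°) = 0.2674 I₀ · cos²(45°) = 0.1337 I₀.
I₄ = I₃ cos²(55° − 123°) = 0.1337 I₀ · cos²(68°) = 0.01876 I₀.
So 0.221 mW/cm² = 0.01876 I₀, giving I₀ = 0.221/0.01876 = 11.78 mW/cm².

I₀ ≈ 11.8 mW/cm²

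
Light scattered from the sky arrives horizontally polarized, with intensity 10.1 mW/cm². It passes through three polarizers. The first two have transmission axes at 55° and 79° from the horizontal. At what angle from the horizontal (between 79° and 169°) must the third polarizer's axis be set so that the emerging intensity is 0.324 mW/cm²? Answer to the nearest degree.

θ ≈ 149°

I₁ = I₀ cos²(55° − 0°) = I₀ cos²(55°) = 0.329 I₀.
I₂ = I₁ cos²(79° − 55°) = 0.329 I₀ · cos²(24°) = 0.2746 I₀.
Target fraction: 0.324 / 10.1 mW/cm² = 0.03208 of I₀.
Need I₃/I₀ = 0.03208, so cos²(θ − 79°) = 0.03208 / 0.2746 = 0.1168.
θ − 79° = arccos(√0.1168) = 70.0°, giving θ ≈ 79 + 70.0 = 149.0°.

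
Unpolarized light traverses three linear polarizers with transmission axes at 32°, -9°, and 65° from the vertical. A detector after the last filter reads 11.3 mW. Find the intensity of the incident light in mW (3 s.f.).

Unpolarized light through the first polarizer → I₁ = ½ I₀, now polarized at 32°.
I₂ = I₁ cos²(-9° − 32°) = 0.5 I₀ · cos²(41°) = 0.2848 I₀.
I₃ = I₂ cos²(65° + 9°) = 0.2848 I₀ · cos²(74°) = 0.02164 I₀.
So 11.3 mW = 0.02164 I₀, giving I₀ = 11.3/0.02164 = 522.2 mW.

I₀ ≈ 522 mW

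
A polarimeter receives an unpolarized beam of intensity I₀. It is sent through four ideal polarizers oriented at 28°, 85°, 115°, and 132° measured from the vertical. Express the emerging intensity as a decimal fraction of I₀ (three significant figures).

≈ 0.102 I₀

Unpolarized light through the first polarizer → I₁ = ½ I₀, now polarized at 28°.
I₂ = I₁ cos²(85° − 28°) = 0.5 I₀ · cos²(57°) = 0.1483 I₀.
I₃ = I₂ cos²(115° − 85°) = 0.1483 I₀ · cos²(30°) = 0.1112 I₀.
I₄ = I₃ cos²(132° − 115°) = 0.1112 I₀ · cos²(17°) = 0.1017 I₀.
Transmitted fraction = 0.1017.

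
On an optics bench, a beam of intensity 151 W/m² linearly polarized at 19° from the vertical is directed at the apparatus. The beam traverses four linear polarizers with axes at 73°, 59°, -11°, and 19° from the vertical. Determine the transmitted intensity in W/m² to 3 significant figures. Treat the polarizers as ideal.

I₁ = 151 W/m² · cos²(54°) = 52.17 W/m².
I₂ = I₁ · cos²(14°) = 52.17 · 0.9415 = 49.12 W/m².
I₃ = I₂ · cos²(70°) = 49.12 · 0.117 = 5.745 W/m².
I₄ = I₃ · cos²(30°) = 5.745 · 0.75 = 4.309 W/m².

I ≈ 4.31 W/m²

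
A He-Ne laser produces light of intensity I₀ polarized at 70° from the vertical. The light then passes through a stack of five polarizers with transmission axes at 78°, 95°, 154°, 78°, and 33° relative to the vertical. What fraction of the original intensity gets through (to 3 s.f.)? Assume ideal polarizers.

≈ 0.00696 I₀

By Malus's law, I₁ = I₀ cos²(78° − 70°) = I₀ cos²(8°) = 0.9806 I₀.
I₂ = I₁ cos²(95° − 78°) = 0.9806 I₀ · cos²(17°) = 0.8968 I₀.
I₃ = I₂ cos²(154° − 95°) = 0.8968 I₀ · cos²(59°) = 0.2379 I₀.
I₄ = I₃ cos²(78° − 154°) = 0.2379 I₀ · cos²(76°) = 0.01392 I₀.
I₅ = I₄ cos²(33° − 78°) = 0.01392 I₀ · cos²(45°) = 0.006961 I₀.
Transmitted fraction = 0.006961.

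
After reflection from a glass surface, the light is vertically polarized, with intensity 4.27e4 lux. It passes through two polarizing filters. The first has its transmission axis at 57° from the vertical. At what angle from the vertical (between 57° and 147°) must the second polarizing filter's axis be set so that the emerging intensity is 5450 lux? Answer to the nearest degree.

By Malus's law, I₁ = I₀ cos²(57° − 0°) = I₀ cos²(57°) = 0.2966 I₀.
Target fraction: 5450 / 4.27e4 lux = 0.1276 of I₀.
Need I₂/I₀ = 0.1276, so cos²(θ − 57°) = 0.1276 / 0.2966 = 0.4303.
θ − 57° = arccos(√0.4303) = 49.0°, giving θ ≈ 57 + 49.0 = 106.0°.

θ ≈ 106°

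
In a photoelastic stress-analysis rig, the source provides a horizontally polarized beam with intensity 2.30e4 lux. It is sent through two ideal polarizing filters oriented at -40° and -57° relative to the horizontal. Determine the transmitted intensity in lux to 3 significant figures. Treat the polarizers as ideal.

I₁ = 2.30e4 lux · cos²(40°) = 1.35e+04 lux.
I₂ = I₁ · cos²(17°) = 1.35e+04 · 0.9145 = 1.234e+04 lux.

I ≈ 1.23e4 lux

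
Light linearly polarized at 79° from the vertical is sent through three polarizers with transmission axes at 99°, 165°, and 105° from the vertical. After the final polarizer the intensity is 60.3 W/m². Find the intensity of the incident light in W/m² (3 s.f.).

I₀ ≈ 1650 W/m²

I₁ = I₀ cos²(99° − 79°) = I₀ cos²(20°) = 0.883 I₀.
I₂ = I₁ cos²(165° − 99°) = 0.883 I₀ · cos²(66°) = 0.1461 I₀.
I₃ = I₂ cos²(105° − 165°) = 0.1461 I₀ · cos²(60°) = 0.03652 I₀.
So 60.3 W/m² = 0.03652 I₀, giving I₀ = 60.3/0.03652 = 1651 W/m².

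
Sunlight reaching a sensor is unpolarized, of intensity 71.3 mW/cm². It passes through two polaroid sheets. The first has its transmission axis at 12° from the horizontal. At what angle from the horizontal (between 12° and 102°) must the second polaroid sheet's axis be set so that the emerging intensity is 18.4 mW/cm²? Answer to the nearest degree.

θ ≈ 56°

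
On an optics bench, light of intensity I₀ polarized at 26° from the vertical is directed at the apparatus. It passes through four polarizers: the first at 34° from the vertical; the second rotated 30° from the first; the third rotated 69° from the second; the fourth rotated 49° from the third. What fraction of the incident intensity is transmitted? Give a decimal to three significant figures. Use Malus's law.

≈ 0.0407 I₀

By Malus's law, I₁ = I₀ cos²(34° − 26°) = I₀ cos²(8°) = 0.9806 I₀.
I₂ = I₁ cos²(30°) = 0.9806 · 0.75 I₀ = 0.7355 I₀.
I₃ = I₂ cos²(69°) = 0.7355 · 0.1284 I₀ = 0.09446 I₀.
I₄ = I₃ cos²(49°) = 0.09446 · 0.4304 I₀ = 0.04065 I₀.
Transmitted fraction = 0.04065.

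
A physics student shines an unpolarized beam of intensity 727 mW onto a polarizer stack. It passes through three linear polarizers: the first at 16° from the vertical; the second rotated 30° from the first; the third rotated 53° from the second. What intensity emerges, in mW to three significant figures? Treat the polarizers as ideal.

Unpolarized light through the first polarizer → I₁ = 727 mW/2 = 363.5 mW, polarized at 16°.
I₂ = I₁ · cos²(30°) = 363.5 · 0.75 = 272.6 mW.
I₃ = I₂ · cos²(53°) = 272.6 · 0.3622 = 98.74 mW.

I ≈ 98.7 mW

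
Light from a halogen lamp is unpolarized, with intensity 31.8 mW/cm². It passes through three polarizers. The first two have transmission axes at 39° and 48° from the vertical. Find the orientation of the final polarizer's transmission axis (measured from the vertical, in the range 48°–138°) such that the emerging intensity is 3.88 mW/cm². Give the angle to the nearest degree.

Unpolarized light through the first polarizer → I₁ = ½ I₀, now polarized at 39°.
I₂ = I₁ cos²(48° − 39°) = 0.5 I₀ · cos²(9°) = 0.4878 I₀.
Target fraction: 3.88 / 31.8 mW/cm² = 0.122 of I₀.
Need I₃/I₀ = 0.122, so cos²(θ − 48°) = 0.122 / 0.4878 = 0.2501.
θ − 48° = arccos(√0.2501) = 60.0°, giving θ ≈ 48 + 60.0 = 108.0°.

θ ≈ 108°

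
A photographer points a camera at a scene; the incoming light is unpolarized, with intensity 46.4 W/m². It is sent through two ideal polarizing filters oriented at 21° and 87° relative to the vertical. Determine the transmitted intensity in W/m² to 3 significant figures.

Unpolarized light through the first polarizer → I₁ = 46.4 W/m²/2 = 23.2 W/m², polarized at 21°.
I₂ = I₁ · cos²(66°) = 23.2 · 0.1654 = 3.838 W/m².

I ≈ 3.84 W/m²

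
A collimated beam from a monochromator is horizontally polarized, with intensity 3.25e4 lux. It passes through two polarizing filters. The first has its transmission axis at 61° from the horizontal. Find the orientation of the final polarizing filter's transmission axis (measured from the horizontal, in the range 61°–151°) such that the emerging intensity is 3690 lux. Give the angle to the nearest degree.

I₁ = I₀ cos²(61° − 0°) = I₀ cos²(61°) = 0.235 I₀.
Target fraction: 3690 / 3.25e4 lux = 0.1135 of I₀.
Need I₂/I₀ = 0.1135, so cos²(θ − 61°) = 0.1135 / 0.235 = 0.4831.
θ − 61° = arccos(√0.4831) = 46.0°, giving θ ≈ 61 + 46.0 = 107.0°.

θ ≈ 107°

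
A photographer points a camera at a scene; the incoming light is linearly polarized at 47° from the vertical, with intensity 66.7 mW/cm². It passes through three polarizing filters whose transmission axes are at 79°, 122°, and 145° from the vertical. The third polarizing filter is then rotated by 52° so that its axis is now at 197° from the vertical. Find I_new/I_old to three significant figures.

Before rotation:
By Malus's law, I₁ = I₀ cos²(79° − 47°) = I₀ cos²(32°) = 0.7192 I₀.
I₂ = I₁ cos²(122° − 79°) = 0.7192 I₀ · cos²(43°) = 0.3847 I₀.
I₃ = I₂ cos²(145° − 122°) = 0.3847 I₀ · cos²(23°) = 0.3259 I₀.
After rotation:
I₁ = I₀ cos²(79° − 47°) = I₀ cos²(32°) = 0.7192 I₀.
I₂ = I₁ cos²(122° − 79°) = 0.7192 I₀ · cos²(43°) = 0.3847 I₀.
I₃ = I₂ cos²(197° − 122°) = 0.3847 I₀ · cos²(75°) = 0.02577 I₀.
Ratio = 0.02577 / 0.3259 = 0.07906.

I_new/I_old ≈ 0.0791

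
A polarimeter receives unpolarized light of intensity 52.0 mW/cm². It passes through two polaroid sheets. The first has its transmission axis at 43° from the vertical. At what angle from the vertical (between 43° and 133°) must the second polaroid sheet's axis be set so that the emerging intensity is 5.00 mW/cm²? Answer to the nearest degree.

θ ≈ 107°

Unpolarized light through the first polarizer → I₁ = ½ I₀, now polarized at 43°.
Target fraction: 5.00 / 52.0 mW/cm² = 0.09615 of I₀.
Need I₂/I₀ = 0.09615, so cos²(θ − 43°) = 0.09615 / 0.5 = 0.1923.
θ − 43° = arccos(√0.1923) = 64.0°, giving θ ≈ 43 + 64.0 = 107.0°.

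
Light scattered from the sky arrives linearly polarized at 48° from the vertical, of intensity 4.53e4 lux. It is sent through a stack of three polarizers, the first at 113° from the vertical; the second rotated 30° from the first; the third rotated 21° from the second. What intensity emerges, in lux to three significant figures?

By Malus's law, I₁ = 4.53e4 lux · cos²(65°) = 8091 lux.
I₂ = I₁ · cos²(30°) = 8091 · 0.75 = 6068 lux.
I₃ = I₂ · cos²(21°) = 6068 · 0.8716 = 5289 lux.

I ≈ 5290 lux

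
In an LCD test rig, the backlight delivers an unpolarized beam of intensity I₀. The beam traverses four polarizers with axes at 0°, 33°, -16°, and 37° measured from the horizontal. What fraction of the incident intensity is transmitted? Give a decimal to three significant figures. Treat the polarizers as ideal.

≈ 0.0548 I₀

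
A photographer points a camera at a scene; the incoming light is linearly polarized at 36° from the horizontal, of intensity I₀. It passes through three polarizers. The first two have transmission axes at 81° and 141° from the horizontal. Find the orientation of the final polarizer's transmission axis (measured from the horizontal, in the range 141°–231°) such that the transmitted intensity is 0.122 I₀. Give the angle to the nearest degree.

θ ≈ 150°

I₁ = I₀ cos²(81° − 36°) = I₀ cos²(45°) = 0.5 I₀.
I₂ = I₁ cos²(141° − 81°) = 0.5 I₀ · cos²(60°) = 0.125 I₀.
Need I₃/I₀ = 0.122, so cos²(θ − 141°) = 0.122 / 0.125 = 0.976.
θ − 141° = arccos(√0.976) = 8.9°, giving θ ≈ 141 + 8.9 = 149.9°.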